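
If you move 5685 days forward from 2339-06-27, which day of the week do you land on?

Wednesday

First find the weekday of Jun 27, 2339. Doomsday rule: the anchor day for the 2300s is Wednesday. For year 39: 39÷12 = 3 r 3, and 3÷4 = 0, so 3+3+0 = 6.
Wednesday + 6 ≡ Tuesday — that's 2339's doomsday.
In June the doomsday date is Jun 6.
Jun 27 is 21 days after Jun 6; 21 mod 7 = 0, so Tuesday + 0 = Tuesday.
5685 mod 7 = 1, so 5685 days after a Tuesday is Tuesday + 1 = Wednesday.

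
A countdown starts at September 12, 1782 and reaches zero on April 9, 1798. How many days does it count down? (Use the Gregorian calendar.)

5688

Sep 12, 1782 → Sep 12, 1783: 365 days.
Sep 12, 1783 → Sep 12, 1784: 366 days (Feb 29, 1784 is in that span).
Sep 12, 1784 → Sep 12, 1785: 365 days.
Sep 12, 1785 → Sep 12, 1786: 365 days.
Sep 12, 1786 → Sep 12, 1787: 365 days.
Sep 12, 1787 → Sep 12, 1788: 366 days (Feb 29, 1788 is in that span).
Sep 12, 1788 → Sep 12, 1789: 365 days.
Sep 12, 1789 → Sep 12, 1790: 365 days.
Sep 12, 1790 → Sep 12, 1791: 365 days.
Sep 12, 1791 → Sep 12, 1792: 366 days (Feb 29, 1792 is in that span).
Sep 12, 1792 → Sep 12, 1793: 365 days.
Sep 12, 1793 → Sep 12, 1794: 365 days.
Sep 12, 1794 → Sep 12, 1795: 365 days.
Sep 12, 1795 → Sep 12, 1796: 366 days (Feb 29, 1796 is in that span).
Sep 12, 1796 → Sep 12, 1797: 365 days.
Sep 12, 1797 → Oct 12, 1797: 30 days (September has 30).
Oct 12, 1797 → Nov 12, 1797: 31 days (October has 31).
Nov 12, 1797 → Dec 12, 1797: 30 days (November has 30).
Dec 12, 1797 → Jan 12, 1798: 31 days (December has 31).
Jan 12, 1798 → Feb 12, 1798: 31 days (January has 31).
Feb 12, 1798 → Mar 12, 1798: 28 days (February has 28).
Mar 12, 1798 → Apr 9, 1798: 28 days.
Total: 5688 days.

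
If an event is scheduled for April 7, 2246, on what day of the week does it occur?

Doomsday rule: the anchor day for the 2200s is Friday. For year 46: 46÷12 = 3 r 10, and 10÷4 = 2, so 3+10+2 = 15.
Friday + 15 ≡ Saturday — that's 2246's doomsday.
In April the doomsday date is Apr 4.
Apr 7 is 3 days after Apr 4; 3 mod 7 = 3, so Saturday + 3 = Tuesday.

Tuesday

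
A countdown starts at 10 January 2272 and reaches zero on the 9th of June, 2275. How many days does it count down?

Jan 10, 2272 → Jan 10, 2273: 366 days (Feb 29, 2272 is in that span).
Jan 10, 2273 → Jan 10, 2274: 365 days.
Jan 10, 2274 → Jan 10, 2275: 365 days.
Jan 10, 2275 → Feb 10, 2275: 31 days (January has 31).
Feb 10, 2275 → Mar 10, 2275: 28 days (February has 28).
Mar 10, 2275 → Apr 10, 2275: 31 days (March has 31).
Apr 10, 2275 → May 10, 2275: 30 days (April has 30).
May 10, 2275 → Jun 9, 2275: 30 days.
Total: 1246 days.

1246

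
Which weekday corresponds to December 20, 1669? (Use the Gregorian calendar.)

Friday

Doomsday rule: the anchor day for the 1600s is Tuesday. For year 69: 69÷12 = 5 r 9, and 9÷4 = 2, so 5+9+2 = 16.
Tuesday + 16 ≡ Thursday — that's 1669's doomsday.
In December the doomsday date is Dec 12.
Dec 20 is 8 days after Dec 12; 8 mod 7 = 1, so Thursday + 1 = Friday.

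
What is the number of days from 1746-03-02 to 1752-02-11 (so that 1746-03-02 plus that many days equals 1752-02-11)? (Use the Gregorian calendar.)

2172

Mar 2, 1746 → Mar 2, 1747: 365 days.
Mar 2, 1747 → Mar 2, 1748: 366 days (Feb 29, 1748 is in that span).
Mar 2, 1748 → Mar 2, 1749: 365 days.
Mar 2, 1749 → Mar 2, 1750: 365 days.
Mar 2, 1750 → Mar 2, 1751: 365 days.
Mar 2, 1751 → Apr 2, 1751: 31 days (March has 31).
Apr 2, 1751 → May 2, 1751: 30 days (April has 30).
May 2, 1751 → Jun 2, 1751: 31 days (May has 31).
Jun 2, 1751 → Jul 2, 1751: 30 days (June has 30).
Jul 2, 1751 → Aug 2, 1751: 31 days (July has 31).
Aug 2, 1751 → Sep 2, 1751: 31 days (August has 31).
Sep 2, 1751 → Oct 2, 1751: 30 days (September has 30).
Oct 2, 1751 → Nov 2, 1751: 31 days (October has 31).
Nov 2, 1751 → Dec 2, 1751: 30 days (November has 30).
Dec 2, 1751 → Jan 2, 1752: 31 days (December has 31).
Jan 2, 1752 → Feb 2, 1752: 31 days (January has 31).
Feb 2, 1752 → Feb 11, 1752: 9 days.
Total: 2172 days.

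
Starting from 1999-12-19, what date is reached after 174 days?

June 10, 2000

Dec has 31 days: +13 → Jan 1, 2000 (161 left).
Jan has 31 days: +31 → Feb 1, 2000 (130 left).
Feb has 29 days: +29 → Mar 1, 2000 (101 left).
Mar has 31 days: +31 → Apr 1, 2000 (70 left).
Apr has 30 days: +30 → May 1, 2000 (40 left).
May has 31 days: +31 → Jun 1, 2000 (9 left).
+9 → Jun 10, 2000.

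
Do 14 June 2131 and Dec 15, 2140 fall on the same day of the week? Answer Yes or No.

From Jun 14, 2131 to Dec 15, 2140 is 3472 days.
3472 mod 7 = 0, so they are the same weekday.
(Jun 14, 2131 is a Thursday; Dec 15, 2140 is a Thursday.)

Yes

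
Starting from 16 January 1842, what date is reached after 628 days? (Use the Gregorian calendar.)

October 6, 1843

+365 (one year) → Jan 16, 1843 (263 left).
Jan has 31 days: +16 → Feb 1, 1843 (247 left).
Feb has 28 days: +28 → Mar 1, 1843 (219 left).
Mar has 31 days: +31 → Apr 1, 1843 (188 left).
Apr has 30 days: +30 → May 1, 1843 (158 left).
May has 31 days: +31 → Jun 1, 1843 (127 left).
Jun has 30 days: +30 → Jul 1, 1843 (97 left).
Jul has 31 days: +31 → Aug 1, 1843 (66 left).
Aug has 31 days: +31 → Sep 1, 1843 (35 left).
Sep has 30 days: +30 → Oct 1, 1843 (5 left).
+5 → Oct 6, 1843.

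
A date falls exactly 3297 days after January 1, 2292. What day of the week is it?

First find the weekday of Jan 1, 2292. Doomsday rule: the anchor day for the 2200s is Friday. For year 92: 92÷12 = 7 r 8, and 8÷4 = 2, so 7+8+2 = 17.
Friday + 17 ≡ Monday — that's 2292's doomsday.
In January the doomsday date is Jan 4 (2292 is a leap year (divisible by 4)).
Jan 1 is 3 days before Jan 4; 3 mod 7 = 3, so Monday − 3 = Friday.
3297 mod 7 = 0, so 3297 days after a Friday is Friday + 0 = Friday.

Friday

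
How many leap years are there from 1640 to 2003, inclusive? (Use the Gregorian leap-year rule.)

88

Multiples of 4 in [1640,2003]: 91.
Of those, multiples of 100: 4 (not leap unless ÷400).
Multiples of 400: 1.
Leap years = 91 − 4 + 1 = 88.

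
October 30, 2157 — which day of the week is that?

Sunday

Doomsday rule: the anchor day for the 2100s is Sunday. For year 57: 57÷12 = 4 r 9, and 9÷4 = 2, so 4+9+2 = 15.
Sunday + 15 ≡ Monday — that's 2157's doomsday.
In October the doomsday date is Oct 10.
Oct 30 is 20 days after Oct 10; 20 mod 7 = 6, so Monday + 6 = Sunday.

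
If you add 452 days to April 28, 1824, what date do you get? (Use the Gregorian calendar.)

July 24, 1825

+365 (one year) → Apr 28, 1825 (87 left).
Apr has 30 days: +3 → May 1, 1825 (84 left).
May has 31 days: +31 → Jun 1, 1825 (53 left).
Jun has 30 days: +30 → Jul 1, 1825 (23 left).
+23 → Jul 24, 1825.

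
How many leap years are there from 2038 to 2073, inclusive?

9

Multiples of 4 in [2038,2073]: 9.
Of those, multiples of 100: 0 (not leap unless ÷400).
Multiples of 400: 0.
Leap years = 9 − 0 + 0 = 9.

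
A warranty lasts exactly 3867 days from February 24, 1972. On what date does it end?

September 26, 1982

+366 (one year; includes Feb 29, 1972) → Feb 24, 1973 (3501 left).
+365 (one year) → Feb 24, 1974 (3136 left).
+365 (one year) → Feb 24, 1975 (2771 left).
+365 (one year) → Feb 24, 1976 (2406 left).
+366 (one year; includes Feb 29, 1976) → Feb 24, 1977 (2040 left).
+365 (one year) → Feb 24, 1978 (1675 left).
+365 (one year) → Feb 24, 1979 (1310 left).
+365 (one year) → Feb 24, 1980 (945 left).
+366 (one year; includes Feb 29, 1980) → Feb 24, 1981 (579 left).
+365 (one year) → Feb 24, 1982 (214 left).
Feb has 28 days: +5 → Mar 1, 1982 (209 left).
Mar has 31 days: +31 → Apr 1, 1982 (178 left).
Apr has 30 days: +30 → May 1, 1982 (148 left).
May has 31 days: +31 → Jun 1, 1982 (117 left).
Jun has 30 days: +30 → Jul 1, 1982 (87 left).
Jul has 31 days: +31 → Aug 1, 1982 (56 left).
Aug has 31 days: +31 → Sep 1, 1982 (25 left).
+25 → Sep 26, 1982.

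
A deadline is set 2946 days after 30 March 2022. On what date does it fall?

April 23, 2030

+365 (one year) → Mar 30, 2023 (2581 left).
+366 (one year; includes Feb 29, 2024) → Mar 30, 2024 (2215 left).
+365 (one year) → Mar 30, 2025 (1850 left).
+365 (one year) → Mar 30, 2026 (1485 left).
+365 (one year) → Mar 30, 2027 (1120 left).
+366 (one year; includes Feb 29, 2028) → Mar 30, 2028 (754 left).
+365 (one year) → Mar 30, 2029 (389 left).
Mar has 31 days: +2 → Apr 1, 2029 (387 left).
Apr has 30 days: +30 → May 1, 2029 (357 left).
May has 31 days: +31 → Jun 1, 2029 (326 left).
Jun has 30 days: +30 → Jul 1, 2029 (296 left).
Jul has 31 days: +31 → Aug 1, 2029 (265 left).
Aug has 31 days: +31 → Sep 1, 2029 (234 left).
Sep has 30 days: +30 → Oct 1, 2029 (204 left).
Oct has 31 days: +31 → Nov 1, 2029 (173 left).
Nov has 30 days: +30 → Dec 1, 2029 (143 left).
Dec has 31 days: +31 → Jan 1, 2030 (112 left).
Jan has 31 days: +31 → Feb 1, 2030 (81 left).
Feb has 28 days: +28 → Mar 1, 2030 (53 left).
Mar has 31 days: +31 → Apr 1, 2030 (22 left).
+22 → Apr 23, 2030.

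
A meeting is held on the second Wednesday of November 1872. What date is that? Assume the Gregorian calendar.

November 1, 1872 is a Friday.
The first Wednesday is therefore November 6 (5 days later).
The second Wednesday is 6 + 1×7 = November 13.

November 13, 1872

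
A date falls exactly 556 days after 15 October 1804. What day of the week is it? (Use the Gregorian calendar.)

First find the weekday of Oct 15, 1804. Doomsday rule: the anchor day for the 1800s is Friday. For year 04: 4÷12 = 0 r 4, and 4÷4 = 1, so 0+4+1 = 5.
Friday + 5 ≡ Wednesday — that's 1804's doomsday.
In October the doomsday date is Oct 10.
Oct 15 is 5 days after Oct 10; 5 mod 7 = 5, so Wednesday + 5 = Monday.
556 mod 7 = 3, so 556 days after a Monday is Monday + 3 = Thursday.

Thursday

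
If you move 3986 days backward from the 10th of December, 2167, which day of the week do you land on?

First find the weekday of Dec 10, 2167. Doomsday rule: the anchor day for the 2100s is Sunday. For year 67: 67÷12 = 5 r 7, and 7÷4 = 1, so 5+7+1 = 13.
Sunday + 13 ≡ Saturday — that's 2167's doomsday.
In December the doomsday date is Dec 12.
Dec 10 is 2 days before Dec 12; 2 mod 7 = 2, so Saturday − 2 = Thursday.
3986 mod 7 = 3, so 3986 days before a Thursday is Thursday − 3 = Monday.

Monday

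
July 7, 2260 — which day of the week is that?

Saturday

Doomsday rule: the anchor day for the 2200s is Friday. For year 60: 60÷12 = 5 r 0, and 0÷4 = 0, so 5+0+0 = 5.
Friday + 5 ≡ Wednesday — that's 2260's doomsday.
In July the doomsday date is Jul 11.
Jul 7 is 4 days before Jul 11; 4 mod 7 = 4, so Wednesday − 4 = Saturday.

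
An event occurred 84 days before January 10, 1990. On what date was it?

October 18, 1989

−10 → Dec 31, 1989 (end of Dec, 31 days; 74 left).
−31 → Nov 30, 1989 (end of Nov, 30 days; 43 left).
−30 → Oct 31, 1989 (end of Oct, 31 days; 13 left).
−13 → Oct 18, 1989.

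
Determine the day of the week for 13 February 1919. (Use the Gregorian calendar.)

Thursday

January 1, 1919 is a Wednesday.
Jan 1, 1919 → Feb 1, 1919: 31 days (January has 31).
Feb 1, 1919 → Feb 13, 1919: 12 days.
Total: 43 days.
43 mod 7 = 1, so Wednesday + 1 = Thursday.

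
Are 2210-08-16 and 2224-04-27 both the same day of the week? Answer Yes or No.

From Aug 16, 2210 to Apr 27, 2224 is 5003 days.
5003 mod 7 = 5, so they are different weekdays.
(Aug 16, 2210 is a Thursday; Apr 27, 2224 is a Tuesday.)

No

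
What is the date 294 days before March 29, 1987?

−29 → Feb 28, 1987 (end of Feb, 28 days; 265 left).
−28 → Jan 31, 1987 (end of Jan, 31 days; 237 left).
−31 → Dec 31, 1986 (end of Dec, 31 days; 206 left).
−31 → Nov 30, 1986 (end of Nov, 30 days; 175 left).
−30 → Oct 31, 1986 (end of Oct, 31 days; 145 left).
−31 → Sep 30, 1986 (end of Sep, 30 days; 114 left).
−30 → Aug 31, 1986 (end of Aug, 31 days; 84 left).
−31 → Jul 31, 1986 (end of Jul, 31 days; 53 left).
−31 → Jun 30, 1986 (end of Jun, 30 days; 22 left).
−22 → Jun 8, 1986.

June 8, 1986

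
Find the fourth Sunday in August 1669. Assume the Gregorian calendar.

August 1, 1669 is a Thursday.
The first Sunday is therefore August 4 (3 days later).
The fourth Sunday is 4 + 3×7 = August 25.

August 25, 1669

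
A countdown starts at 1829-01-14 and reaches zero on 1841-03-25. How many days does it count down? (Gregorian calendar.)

Jan 14, 1829 → Jan 14, 1830: 365 days.
Jan 14, 1830 → Jan 14, 1831: 365 days.
Jan 14, 1831 → Jan 14, 1832: 365 days.
Jan 14, 1832 → Jan 14, 1833: 366 days (Feb 29, 1832 is in that span).
Jan 14, 1833 → Jan 14, 1834: 365 days.
Jan 14, 1834 → Jan 14, 1835: 365 days.
Jan 14, 1835 → Jan 14, 1836: 365 days.
Jan 14, 1836 → Jan 14, 1837: 366 days (Feb 29, 1836 is in that span).
Jan 14, 1837 → Jan 14, 1838: 365 days.
Jan 14, 1838 → Jan 14, 1839: 365 days.
Jan 14, 1839 → Jan 14, 1840: 365 days.
Jan 14, 1840 → Jan 14, 1841: 366 days (Feb 29, 1840 is in that span).
Jan 14, 1841 → Feb 14, 1841: 31 days (January has 31).
Feb 14, 1841 → Mar 14, 1841: 28 days (February has 28).
Mar 14, 1841 → Mar 25, 1841: 11 days.
Total: 4453 days.

4453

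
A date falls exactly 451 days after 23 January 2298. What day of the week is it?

Jan 23, 2298 is a Sunday.
451 mod 7 = 3, so 451 days after a Sunday is Sunday + 3 = Wednesday.

Wednesday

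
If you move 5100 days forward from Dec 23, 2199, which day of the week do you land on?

Friday

First find the weekday of Dec 23, 2199. Doomsday rule: the anchor day for the 2100s is Sunday. For year 99: 99÷12 = 8 r 3, and 3÷4 = 0, so 8+3+0 = 11.
Sunday + 11 ≡ Thursday — that's 2199's doomsday.
In December the doomsday date is Dec 12.
Dec 23 is 11 days after Dec 12; 11 mod 7 = 4, so Thursday + 4 = Monday.
5100 mod 7 = 4, so 5100 days after a Monday is Monday + 4 = Friday.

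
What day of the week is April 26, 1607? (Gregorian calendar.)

Doomsday rule: the anchor day for the 1600s is Tuesday. For year 07: 7÷12 = 0 r 7, and 7÷4 = 1, so 0+7+1 = 8.
Tuesday + 8 ≡ Wednesday — that's 1607's doomsday.
In April the doomsday date is Apr 4.
Apr 26 is 22 days after Apr 4; 22 mod 7 = 1, so Wednesday + 1 = Thursday.

Thursday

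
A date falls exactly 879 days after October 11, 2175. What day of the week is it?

Sunday

Oct 11, 2175 is a Wednesday.
879 mod 7 = 4, so 879 days after a Wednesday is Wednesday + 4 = Sunday.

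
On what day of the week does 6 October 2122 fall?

Doomsday rule: the anchor day for the 2100s is Sunday. For year 22: 22÷12 = 1 r 10, and 10÷4 = 2, so 1+10+2 = 13.
Sunday + 13 ≡ Saturday — that's 2122's doomsday.
In October the doomsday date is Oct 10.
Oct 6 is 4 days before Oct 10; 4 mod 7 = 4, so Saturday − 4 = Tuesday.

Tuesday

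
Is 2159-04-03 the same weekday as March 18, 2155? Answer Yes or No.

Yes

From Mar 18, 2155 to Apr 3, 2159 is 1477 days.
1477 mod 7 = 0, so they are the same weekday.
(Mar 18, 2155 is a Tuesday; Apr 3, 2159 is a Tuesday.)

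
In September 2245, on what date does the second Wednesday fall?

September 1, 2245 is a Monday.
The first Wednesday is therefore September 3 (2 days later).
The second Wednesday is 3 + 1×7 = September 10.

September 10, 2245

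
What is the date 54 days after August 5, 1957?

September 28, 1957

Aug has 31 days: +27 → Sep 1, 1957 (27 left).
+27 → Sep 28, 1957.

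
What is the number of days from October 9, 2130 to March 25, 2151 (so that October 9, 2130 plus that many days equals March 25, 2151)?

7472

Oct 9, 2130 → Oct 9, 2131: 365 days.
Oct 9, 2131 → Oct 9, 2132: 366 days (Feb 29, 2132 is in that span).
Oct 9, 2132 → Oct 9, 2133: 365 days.
Oct 9, 2133 → Oct 9, 2134: 365 days.
Oct 9, 2134 → Oct 9, 2135: 365 days.
Oct 9, 2135 → Oct 9, 2136: 366 days (Feb 29, 2136 is in that span).
Oct 9, 2136 → Oct 9, 2137: 365 days.
Oct 9, 2137 → Oct 9, 2138: 365 days.
Oct 9, 2138 → Oct 9, 2139: 365 days.
Oct 9, 2139 → Oct 9, 2140: 366 days (Feb 29, 2140 is in that span).
Oct 9, 2140 → Oct 9, 2141: 365 days.
Oct 9, 2141 → Oct 9, 2142: 365 days.
Oct 9, 2142 → Oct 9, 2143: 365 days.
Oct 9, 2143 → Oct 9, 2144: 366 days (Feb 29, 2144 is in that span).
Oct 9, 2144 → Oct 9, 2145: 365 days.
Oct 9, 2145 → Oct 9, 2146: 365 days.
Oct 9, 2146 → Oct 9, 2147: 365 days.
Oct 9, 2147 → Oct 9, 2148: 366 days (Feb 29, 2148 is in that span).
Oct 9, 2148 → Oct 9, 2149: 365 days.
Oct 9, 2149 → Oct 9, 2150: 365 days.
Oct 9, 2150 → Nov 9, 2150: 31 days (October has 31).
Nov 9, 2150 → Dec 9, 2150: 30 days (November has 30).
Dec 9, 2150 → Jan 9, 2151: 31 days (December has 31).
Jan 9, 2151 → Feb 9, 2151: 31 days (January has 31).
Feb 9, 2151 → Mar 9, 2151: 28 days (February has 28).
Mar 9, 2151 → Mar 25, 2151: 16 days.
Total: 7472 days.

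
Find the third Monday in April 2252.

April 1, 2252 is a Thursday.
The first Monday is therefore April 5 (4 days later).
The third Monday is 5 + 2×7 = April 19.

April 19, 2252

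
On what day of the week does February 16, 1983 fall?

Doomsday rule: the anchor day for the 1900s is Wednesday. For year 83: 83÷12 = 6 r 11, and 11÷4 = 2, so 6+11+2 = 19.
Wednesday + 19 ≡ Monday — that's 1983's doomsday.
In February the doomsday date is Feb 28 (1983 is not a leap year).
Feb 16 is 12 days before Feb 28; 12 mod 7 = 5, so Monday − 5 = Wednesday.

Wednesday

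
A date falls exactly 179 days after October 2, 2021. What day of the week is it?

Wednesday

Oct 2, 2021 is a Saturday.
179 mod 7 = 4, so 179 days after a Saturday is Saturday + 4 = Wednesday.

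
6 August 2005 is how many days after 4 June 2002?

Jun 4, 2002 → Jun 4, 2003: 365 days.
Jun 4, 2003 → Jun 4, 2004: 366 days (Feb 29, 2004 is in that span).
Jun 4, 2004 → Jun 4, 2005: 365 days.
Jun 4, 2005 → Jul 4, 2005: 30 days (June has 30).
Jul 4, 2005 → Aug 4, 2005: 31 days (July has 31).
Aug 4, 2005 → Aug 6, 2005: 2 days.
Total: 1159 days.

1159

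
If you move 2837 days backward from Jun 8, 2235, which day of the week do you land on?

First find the weekday of Jun 8, 2235. Doomsday rule: the anchor day for the 2200s is Friday. For year 35: 35÷12 = 2 r 11, and 11÷4 = 2, so 2+11+2 = 15.
Friday + 15 ≡ Saturday — that's 2235's doomsday.
In June the doomsday date is Jun 6.
Jun 8 is 2 days after Jun 6; 2 mod 7 = 2, so Saturday + 2 = Monday.
2837 mod 7 = 2, so 2837 days before a Monday is Monday − 2 = Saturday.

Saturday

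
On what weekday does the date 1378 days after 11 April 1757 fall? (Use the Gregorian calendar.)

First find the weekday of Apr 11, 1757. Doomsday rule: the anchor day for the 1700s is Sunday. For year 57: 57÷12 = 4 r 9, and 9÷4 = 2, so 4+9+2 = 15.
Sunday + 15 ≡ Monday — that's 1757's doomsday.
In April the doomsday date is Apr 4.
Apr 11 is 7 days after Apr 4; 7 mod 7 = 0, so Monday + 0 = Monday.
1378 mod 7 = 6, so 1378 days after a Monday is Monday + 6 = Sunday.

Sunday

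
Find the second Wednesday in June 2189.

June 10, 2189

June 1, 2189 is a Monday.
The first Wednesday is therefore June 3 (2 days later).
The second Wednesday is 3 + 1×7 = June 10.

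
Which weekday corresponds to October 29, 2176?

Tuesday

Doomsday rule: the anchor day for the 2100s is Sunday. For year 76: 76÷12 = 6 r 4, and 4÷4 = 1, so 6+4+1 = 11.
Sunday + 11 ≡ Thursday — that's 2176's doomsday.
In October the doomsday date is Oct 10.
Oct 29 is 19 days after Oct 10; 19 mod 7 = 5, so Thursday + 5 = Tuesday.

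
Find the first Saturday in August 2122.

August 1, 2122 is a Saturday.
The first Saturday is therefore August 1 (same day).

August 1, 2122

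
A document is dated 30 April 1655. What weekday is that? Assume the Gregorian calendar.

Friday

Doomsday rule: the anchor day for the 1600s is Tuesday. For year 55: 55÷12 = 4 r 7, and 7÷4 = 1, so 4+7+1 = 12.
Tuesday + 12 ≡ Sunday — that's 1655's doomsday.
In April the doomsday date is Apr 4.
Apr 30 is 26 days after Apr 4; 26 mod 7 = 5, so Sunday + 5 = Friday.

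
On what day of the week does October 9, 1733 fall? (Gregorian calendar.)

Doomsday rule: the anchor day for the 1700s is Sunday. For year 33: 33÷12 = 2 r 9, and 9÷4 = 2, so 2+9+2 = 13.
Sunday + 13 ≡ Saturday — that's 1733's doomsday.
In October the doomsday date is Oct 10.
Oct 9 is 1 day before Oct 10; 1 mod 7 = 1, so Saturday − 1 = Friday.

Friday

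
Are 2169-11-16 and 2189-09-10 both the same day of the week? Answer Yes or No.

From Nov 16, 2169 to Sep 10, 2189 is 7238 days.
7238 mod 7 = 0, so they are the same weekday.
(Nov 16, 2169 is a Thursday; Sep 10, 2189 is a Thursday.)

Yes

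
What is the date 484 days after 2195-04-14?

August 10, 2196

+366 (one year; includes Feb 29, 2196) → Apr 14, 2196 (118 left).
Apr has 30 days: +17 → May 1, 2196 (101 left).
May has 31 days: +31 → Jun 1, 2196 (70 left).
Jun has 30 days: +30 → Jul 1, 2196 (40 left).
Jul has 31 days: +31 → Aug 1, 2196 (9 left).
+9 → Aug 10, 2196.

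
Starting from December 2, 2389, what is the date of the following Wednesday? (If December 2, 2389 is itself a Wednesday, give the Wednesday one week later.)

Dec 2, 2389 is a Saturday.
From Saturday to the next Wednesday is 4 days.
Dec 2, 2389 + 4 = Dec 6, 2389.

December 6, 2389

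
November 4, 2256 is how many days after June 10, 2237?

7087

Jun 10, 2237 → Jun 10, 2238: 365 days.
Jun 10, 2238 → Jun 10, 2239: 365 days.
Jun 10, 2239 → Jun 10, 2240: 366 days (Feb 29, 2240 is in that span).
Jun 10, 2240 → Jun 10, 2241: 365 days.
Jun 10, 2241 → Jun 10, 2242: 365 days.
Jun 10, 2242 → Jun 10, 2243: 365 days.
Jun 10, 2243 → Jun 10, 2244: 366 days (Feb 29, 2244 is in that span).
Jun 10, 2244 → Jun 10, 2245: 365 days.
Jun 10, 2245 → Jun 10, 2246: 365 days.
Jun 10, 2246 → Jun 10, 2247: 365 days.
Jun 10, 2247 → Jun 10, 2248: 366 days (Feb 29, 2248 is in that span).
Jun 10, 2248 → Jun 10, 2249: 365 days.
Jun 10, 2249 → Jun 10, 2250: 365 days.
Jun 10, 2250 → Jun 10, 2251: 365 days.
Jun 10, 2251 → Jun 10, 2252: 366 days (Feb 29, 2252 is in that span).
Jun 10, 2252 → Jun 10, 2253: 365 days.
Jun 10, 2253 → Jun 10, 2254: 365 days.
Jun 10, 2254 → Jun 10, 2255: 365 days.
Jun 10, 2255 → Jun 10, 2256: 366 days (Feb 29, 2256 is in that span).
Jun 10, 2256 → Jul 10, 2256: 30 days (June has 30).
Jul 10, 2256 → Aug 10, 2256: 31 days (July has 31).
Aug 10, 2256 → Sep 10, 2256: 31 days (August has 31).
Sep 10, 2256 → Oct 10, 2256: 30 days (September has 30).
Oct 10, 2256 → Nov 4, 2256: 25 days.
Total: 7087 days.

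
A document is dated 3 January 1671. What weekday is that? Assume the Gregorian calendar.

Saturday

Doomsday rule: the anchor day for the 1600s is Tuesday. For year 71: 71÷12 = 5 r 11, and 11÷4 = 2, so 5+11+2 = 18.
Tuesday + 18 ≡ Saturday — that's 1671's doomsday.
In January the doomsday date is Jan 3 (1671 is not a leap year).
Jan 3 is the doomsday itself: Saturday.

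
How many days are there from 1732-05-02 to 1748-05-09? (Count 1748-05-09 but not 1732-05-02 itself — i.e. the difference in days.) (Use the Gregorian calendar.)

May 2, 1732 → May 2, 1733: 365 days.
May 2, 1733 → May 2, 1734: 365 days.
May 2, 1734 → May 2, 1735: 365 days.
May 2, 1735 → May 2, 1736: 366 days (Feb 29, 1736 is in that span).
May 2, 1736 → May 2, 1737: 365 days.
May 2, 1737 → May 2, 1738: 365 days.
May 2, 1738 → May 2, 1739: 365 days.
May 2, 1739 → May 2, 1740: 366 days (Feb 29, 1740 is in that span).
May 2, 1740 → May 2, 1741: 365 days.
May 2, 1741 → May 2, 1742: 365 days.
May 2, 1742 → May 2, 1743: 365 days.
May 2, 1743 → May 2, 1744: 366 days (Feb 29, 1744 is in that span).
May 2, 1744 → May 2, 1745: 365 days.
May 2, 1745 → May 2, 1746: 365 days.
May 2, 1746 → May 2, 1747: 365 days.
May 2, 1747 → Jun 2, 1747: 31 days (May has 31).
Jun 2, 1747 → Jul 2, 1747: 30 days (June has 30).
Jul 2, 1747 → Aug 2, 1747: 31 days (July has 31).
Aug 2, 1747 → Sep 2, 1747: 31 days (August has 31).
Sep 2, 1747 → Oct 2, 1747: 30 days (September has 30).
Oct 2, 1747 → Nov 2, 1747: 31 days (October has 31).
Nov 2, 1747 → Dec 2, 1747: 30 days (November has 30).
Dec 2, 1747 → Jan 2, 1748: 31 days (December has 31).
Jan 2, 1748 → Feb 2, 1748: 31 days (January has 31).
Feb 2, 1748 → Mar 2, 1748: 29 days (February has 29).
Mar 2, 1748 → Apr 2, 1748: 31 days (March has 31).
Apr 2, 1748 → May 2, 1748: 30 days (April has 30).
May 2, 1748 → May 9, 1748: 7 days.
Total: 5851 days.

5851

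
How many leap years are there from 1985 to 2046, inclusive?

Multiples of 4 in [1985,2046]: 15.
Of those, multiples of 100: 1 (not leap unless ÷400).
Multiples of 400: 1.
Leap years = 15 − 1 + 1 = 15.

15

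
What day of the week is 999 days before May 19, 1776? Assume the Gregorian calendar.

May 19, 1776 is a Sunday.
999 mod 7 = 5, so 999 days before a Sunday is Sunday − 5 = Tuesday.

Tuesday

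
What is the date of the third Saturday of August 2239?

August 17, 2239

August 1, 2239 is a Thursday.
The first Saturday is therefore August 3 (2 days later).
The third Saturday is 3 + 2×7 = August 17.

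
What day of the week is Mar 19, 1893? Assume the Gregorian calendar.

Sunday

Doomsday rule: the anchor day for the 1800s is Friday. For year 93: 93÷12 = 7 r 9, and 9÷4 = 2, so 7+9+2 = 18.
Friday + 18 ≡ Tuesday — that's 1893's doomsday.
In March the doomsday date is Mar 14.
Mar 19 is 5 days after Mar 14; 5 mod 7 = 5, so Tuesday + 5 = Sunday.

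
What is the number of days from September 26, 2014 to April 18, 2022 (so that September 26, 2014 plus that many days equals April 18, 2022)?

Sep 26, 2014 → Sep 26, 2015: 365 days.
Sep 26, 2015 → Sep 26, 2016: 366 days (Feb 29, 2016 is in that span).
Sep 26, 2016 → Sep 26, 2017: 365 days.
Sep 26, 2017 → Sep 26, 2018: 365 days.
Sep 26, 2018 → Sep 26, 2019: 365 days.
Sep 26, 2019 → Sep 26, 2020: 366 days (Feb 29, 2020 is in that span).
Sep 26, 2020 → Sep 26, 2021: 365 days.
Sep 26, 2021 → Oct 26, 2021: 30 days (September has 30).
Oct 26, 2021 → Nov 26, 2021: 31 days (October has 31).
Nov 26, 2021 → Dec 26, 2021: 30 days (November has 30).
Dec 26, 2021 → Jan 26, 2022: 31 days (December has 31).
Jan 26, 2022 → Feb 26, 2022: 31 days (January has 31).
Feb 26, 2022 → Mar 26, 2022: 28 days (February has 28).
Mar 26, 2022 → Apr 18, 2022: 23 days.
Total: 2761 days.

2761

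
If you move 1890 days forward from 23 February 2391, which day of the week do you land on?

Saturday

Feb 23, 2391 is a Saturday.
1890 mod 7 = 0, so 1890 days after a Saturday is Saturday + 0 = Saturday.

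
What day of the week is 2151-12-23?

Thursday

Doomsday rule: the anchor day for the 2100s is Sunday. For year 51: 51÷12 = 4 r 3, and 3÷4 = 0, so 4+3+0 = 7.
Sunday + 7 ≡ Sunday — that's 2151's doomsday.
In December the doomsday date is Dec 12.
Dec 23 is 11 days after Dec 12; 11 mod 7 = 4, so Sunday + 4 = Thursday.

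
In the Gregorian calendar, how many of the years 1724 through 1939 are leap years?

52

Multiples of 4 in [1724,1939]: 54.
Of those, multiples of 100: 2 (not leap unless ÷400).
Multiples of 400: 0.
Leap years = 54 − 2 + 0 = 52.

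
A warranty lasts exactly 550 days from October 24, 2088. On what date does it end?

+365 (one year) → Oct 24, 2089 (185 left).
Oct has 31 days: +8 → Nov 1, 2089 (177 left).
Nov has 30 days: +30 → Dec 1, 2089 (147 left).
Dec has 31 days: +31 → Jan 1, 2090 (116 left).
Jan has 31 days: +31 → Feb 1, 2090 (85 left).
Feb has 28 days: +28 → Mar 1, 2090 (57 left).
Mar has 31 days: +31 → Apr 1, 2090 (26 left).
+26 → Apr 27, 2090.

April 27, 2090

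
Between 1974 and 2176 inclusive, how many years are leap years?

50

Multiples of 4 in [1974,2176]: 51.
Of those, multiples of 100: 2 (not leap unless ÷400).
Multiples of 400: 1.
Leap years = 51 − 2 + 1 = 50.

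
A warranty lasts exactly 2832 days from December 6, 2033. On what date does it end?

September 7, 2041

+365 (one year) → Dec 6, 2034 (2467 left).
+365 (one year) → Dec 6, 2035 (2102 left).
+366 (one year; includes Feb 29, 2036) → Dec 6, 2036 (1736 left).
+365 (one year) → Dec 6, 2037 (1371 left).
+365 (one year) → Dec 6, 2038 (1006 left).
+365 (one year) → Dec 6, 2039 (641 left).
+366 (one year; includes Feb 29, 2040) → Dec 6, 2040 (275 left).
Dec has 31 days: +26 → Jan 1, 2041 (249 left).
Jan has 31 days: +31 → Feb 1, 2041 (218 left).
Feb has 28 days: +28 → Mar 1, 2041 (190 left).
Mar has 31 days: +31 → Apr 1, 2041 (159 left).
Apr has 30 days: +30 → May 1, 2041 (129 left).
May has 31 days: +31 → Jun 1, 2041 (98 left).
Jun has 30 days: +30 → Jul 1, 2041 (68 left).
Jul has 31 days: +31 → Aug 1, 2041 (37 left).
Aug has 31 days: +31 → Sep 1, 2041 (6 left).
+6 → Sep 7, 2041.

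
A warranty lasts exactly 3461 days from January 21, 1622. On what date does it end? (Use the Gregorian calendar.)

July 14, 1631

+365 (one year) → Jan 21, 1623 (3096 left).
+365 (one year) → Jan 21, 1624 (2731 left).
+366 (one year; includes Feb 29, 1624) → Jan 21, 1625 (2365 left).
+365 (one year) → Jan 21, 1626 (2000 left).
+365 (one year) → Jan 21, 1627 (1635 left).
+365 (one year) → Jan 21, 1628 (1270 left).
+366 (one year; includes Feb 29, 1628) → Jan 21, 1629 (904 left).
+365 (one year) → Jan 21, 1630 (539 left).
+365 (one year) → Jan 21, 1631 (174 left).
Jan has 31 days: +11 → Feb 1, 1631 (163 left).
Feb has 28 days: +28 → Mar 1, 1631 (135 left).
Mar has 31 days: +31 → Apr 1, 1631 (104 left).
Apr has 30 days: +30 → May 1, 1631 (74 left).
May has 31 days: +31 → Jun 1, 1631 (43 left).
Jun has 30 days: +30 → Jul 1, 1631 (13 left).
+13 → Jul 14, 1631.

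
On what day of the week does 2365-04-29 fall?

Thursday

Doomsday rule: the anchor day for the 2300s is Wednesday. For year 65: 65÷12 = 5 r 5, and 5÷4 = 1, so 5+5+1 = 11.
Wednesday + 11 ≡ Sunday — that's 2365's doomsday.
In April the doomsday date is Apr 4.
Apr 29 is 25 days after Apr 4; 25 mod 7 = 4, so Sunday + 4 = Thursday.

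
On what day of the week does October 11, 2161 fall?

Doomsday rule: the anchor day for the 2100s is Sunday. For year 61: 61÷12 = 5 r 1, and 1÷4 = 0, so 5+1+0 = 6.
Sunday + 6 ≡ Saturday — that's 2161's doomsday.
In October the doomsday date is Oct 10.
Oct 11 is 1 day after Oct 10; 1 mod 7 = 1, so Saturday + 1 = Sunday.

Sunday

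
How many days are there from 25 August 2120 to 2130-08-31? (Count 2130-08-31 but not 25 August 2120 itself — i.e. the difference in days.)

Aug 25, 2120 → Aug 25, 2121: 365 days.
Aug 25, 2121 → Aug 25, 2122: 365 days.
Aug 25, 2122 → Aug 25, 2123: 365 days.
Aug 25, 2123 → Aug 25, 2124: 366 days (Feb 29, 2124 is in that span).
Aug 25, 2124 → Aug 25, 2125: 365 days.
Aug 25, 2125 → Aug 25, 2126: 365 days.
Aug 25, 2126 → Aug 25, 2127: 365 days.
Aug 25, 2127 → Aug 25, 2128: 366 days (Feb 29, 2128 is in that span).
Aug 25, 2128 → Aug 25, 2129: 365 days.
Aug 25, 2129 → Sep 25, 2129: 31 days (August has 31).
Sep 25, 2129 → Oct 25, 2129: 30 days (September has 30).
Oct 25, 2129 → Nov 25, 2129: 31 days (October has 31).
Nov 25, 2129 → Dec 25, 2129: 30 days (November has 30).
Dec 25, 2129 → Jan 25, 2130: 31 days (December has 31).
Jan 25, 2130 → Feb 25, 2130: 31 days (January has 31).
Feb 25, 2130 → Mar 25, 2130: 28 days (February has 28).
Mar 25, 2130 → Apr 25, 2130: 31 days (March has 31).
Apr 25, 2130 → May 25, 2130: 30 days (April has 30).
May 25, 2130 → Jun 25, 2130: 31 days (May has 31).
Jun 25, 2130 → Jul 25, 2130: 30 days (June has 30).
Jul 25, 2130 → Aug 25, 2130: 31 days (July has 31).
Aug 25, 2130 → Aug 31, 2130: 6 days.
Total: 3658 days.

3658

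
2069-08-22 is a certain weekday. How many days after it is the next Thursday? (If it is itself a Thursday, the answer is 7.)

Aug 22, 2069 is a Thursday.
From Thursday to the next Thursday is 7 days.

7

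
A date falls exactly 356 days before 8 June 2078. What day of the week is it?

Thursday

Jun 8, 2078 is a Wednesday.
356 mod 7 = 6, so 356 days before a Wednesday is Wednesday − 6 = Thursday.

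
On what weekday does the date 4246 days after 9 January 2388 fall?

Wednesday

Jan 9, 2388 is a Saturday.
4246 mod 7 = 4, so 4246 days after a Saturday is Saturday + 4 = Wednesday.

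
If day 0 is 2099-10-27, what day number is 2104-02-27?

1583

Oct 27, 2099 → Oct 27, 2100: 365 days.
Oct 27, 2100 → Oct 27, 2101: 365 days.
Oct 27, 2101 → Oct 27, 2102: 365 days.
Oct 27, 2102 → Oct 27, 2103: 365 days.
Oct 27, 2103 → Nov 27, 2103: 31 days (October has 31).
Nov 27, 2103 → Dec 27, 2103: 30 days (November has 30).
Dec 27, 2103 → Jan 27, 2104: 31 days (December has 31).
Jan 27, 2104 → Feb 27, 2104: 31 days.
Total: 1583 days.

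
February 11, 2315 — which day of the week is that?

Thursday

Doomsday rule: the anchor day for the 2300s is Wednesday. For year 15: 15÷12 = 1 r 3, and 3÷4 = 0, so 1+3+0 = 4.
Wednesday + 4 ≡ Sunday — that's 2315's doomsday.
In February the doomsday date is Feb 28 (2315 is not a leap year).
Feb 11 is 17 days before Feb 28; 17 mod 7 = 3, so Sunday − 3 = Thursday.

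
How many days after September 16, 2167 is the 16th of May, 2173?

Sep 16, 2167 → Sep 16, 2168: 366 days (Feb 29, 2168 is in that span).
Sep 16, 2168 → Sep 16, 2169: 365 days.
Sep 16, 2169 → Sep 16, 2170: 365 days.
Sep 16, 2170 → Sep 16, 2171: 365 days.
Sep 16, 2171 → Sep 16, 2172: 366 days (Feb 29, 2172 is in that span).
Sep 16, 2172 → Oct 16, 2172: 30 days (September has 30).
Oct 16, 2172 → Nov 16, 2172: 31 days (October has 31).
Nov 16, 2172 → Dec 16, 2172: 30 days (November has 30).
Dec 16, 2172 → Jan 16, 2173: 31 days (December has 31).
Jan 16, 2173 → Feb 16, 2173: 31 days (January has 31).
Feb 16, 2173 → Mar 16, 2173: 28 days (February has 28).
Mar 16, 2173 → Apr 16, 2173: 31 days (March has 31).
Apr 16, 2173 → May 16, 2173: 30 days.
Total: 2069 days.

2069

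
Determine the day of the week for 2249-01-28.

Sunday

Doomsday rule: the anchor day for the 2200s is Friday. For year 49: 49÷12 = 4 r 1, and 1÷4 = 0, so 4+1+0 = 5.
Friday + 5 ≡ Wednesday — that's 2249's doomsday.
In January the doomsday date is Jan 3 (2249 is not a leap year).
Jan 28 is 25 days after Jan 3; 25 mod 7 = 4, so Wednesday + 4 = Sunday.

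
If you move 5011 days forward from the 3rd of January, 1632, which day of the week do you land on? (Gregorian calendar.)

Friday

Jan 3, 1632 is a Saturday.
5011 mod 7 = 6, so 5011 days after a Saturday is Saturday + 6 = Friday.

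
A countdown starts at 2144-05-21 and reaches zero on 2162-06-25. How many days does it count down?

May 21, 2144 → May 21, 2145: 365 days.
May 21, 2145 → May 21, 2146: 365 days.
May 21, 2146 → May 21, 2147: 365 days.
May 21, 2147 → May 21, 2148: 366 days (Feb 29, 2148 is in that span).
May 21, 2148 → May 21, 2149: 365 days.
May 21, 2149 → May 21, 2150: 365 days.
May 21, 2150 → May 21, 2151: 365 days.
May 21, 2151 → May 21, 2152: 366 days (Feb 29, 2152 is in that span).
May 21, 2152 → May 21, 2153: 365 days.
May 21, 2153 → May 21, 2154: 365 days.
May 21, 2154 → May 21, 2155: 365 days.
May 21, 2155 → May 21, 2156: 366 days (Feb 29, 2156 is in that span).
May 21, 2156 → May 21, 2157: 365 days.
May 21, 2157 → May 21, 2158: 365 days.
May 21, 2158 → May 21, 2159: 365 days.
May 21, 2159 → May 21, 2160: 366 days (Feb 29, 2160 is in that span).
May 21, 2160 → May 21, 2161: 365 days.
May 21, 2161 → Jun 21, 2161: 31 days (May has 31).
Jun 21, 2161 → Jul 21, 2161: 30 days (June has 30).
Jul 21, 2161 → Aug 21, 2161: 31 days (July has 31).
Aug 21, 2161 → Sep 21, 2161: 31 days (August has 31).
Sep 21, 2161 → Oct 21, 2161: 30 days (September has 30).
Oct 21, 2161 → Nov 21, 2161: 31 days (October has 31).
Nov 21, 2161 → Dec 21, 2161: 30 days (November has 30).
Dec 21, 2161 → Jan 21, 2162: 31 days (December has 31).
Jan 21, 2162 → Feb 21, 2162: 31 days (January has 31).
Feb 21, 2162 → Mar 21, 2162: 28 days (February has 28).
Mar 21, 2162 → Apr 21, 2162: 31 days (March has 31).
Apr 21, 2162 → May 21, 2162: 30 days (April has 30).
May 21, 2162 → Jun 21, 2162: 31 days (May has 31).
Jun 21, 2162 → Jun 25, 2162: 4 days.
Total: 6609 days.

6609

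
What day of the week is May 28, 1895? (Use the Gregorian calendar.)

Tuesday

January 1, 1895 is a Tuesday.
Jan 1, 1895 → Feb 1, 1895: 31 days (January has 31).
Feb 1, 1895 → Mar 1, 1895: 28 days (February has 28).
Mar 1, 1895 → Apr 1, 1895: 31 days (March has 31).
Apr 1, 1895 → May 1, 1895: 30 days (April has 30).
May 1, 1895 → May 28, 1895: 27 days.
Total: 147 days.
147 mod 7 = 0, so Tuesday + 0 = Tuesday.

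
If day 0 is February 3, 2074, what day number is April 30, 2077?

1182

Feb 3, 2074 → Feb 3, 2075: 365 days.
Feb 3, 2075 → Feb 3, 2076: 365 days.
Feb 3, 2076 → Feb 3, 2077: 366 days (Feb 29, 2076 is in that span).
Feb 3, 2077 → Mar 3, 2077: 28 days (February has 28).
Mar 3, 2077 → Apr 3, 2077: 31 days (March has 31).
Apr 3, 2077 → Apr 30, 2077: 27 days.
Total: 1182 days.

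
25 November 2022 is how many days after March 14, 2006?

Mar 14, 2006 → Mar 14, 2007: 365 days.
Mar 14, 2007 → Mar 14, 2008: 366 days (Feb 29, 2008 is in that span).
Mar 14, 2008 → Mar 14, 2009: 365 days.
Mar 14, 2009 → Mar 14, 2010: 365 days.
Mar 14, 2010 → Mar 14, 2011: 365 days.
Mar 14, 2011 → Mar 14, 2012: 366 days (Feb 29, 2012 is in that span).
Mar 14, 2012 → Mar 14, 2013: 365 days.
Mar 14, 2013 → Mar 14, 2014: 365 days.
Mar 14, 2014 → Mar 14, 2015: 365 days.
Mar 14, 2015 → Mar 14, 2016: 366 days (Feb 29, 2016 is in that span).
Mar 14, 2016 → Mar 14, 2017: 365 days.
Mar 14, 2017 → Mar 14, 2018: 365 days.
Mar 14, 2018 → Mar 14, 2019: 365 days.
Mar 14, 2019 → Mar 14, 2020: 366 days (Feb 29, 2020 is in that span).
Mar 14, 2020 → Mar 14, 2021: 365 days.
Mar 14, 2021 → Mar 14, 2022: 365 days.
Mar 14, 2022 → Apr 14, 2022: 31 days (March has 31).
Apr 14, 2022 → May 14, 2022: 30 days (April has 30).
May 14, 2022 → Jun 14, 2022: 31 days (May has 31).
Jun 14, 2022 → Jul 14, 2022: 30 days (June has 30).
Jul 14, 2022 → Aug 14, 2022: 31 days (July has 31).
Aug 14, 2022 → Sep 14, 2022: 31 days (August has 31).
Sep 14, 2022 → Oct 14, 2022: 30 days (September has 30).
Oct 14, 2022 → Nov 14, 2022: 31 days (October has 31).
Nov 14, 2022 → Nov 25, 2022: 11 days.
Total: 6100 days.

6100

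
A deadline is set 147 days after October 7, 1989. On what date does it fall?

Oct has 31 days: +25 → Nov 1, 1989 (122 left).
Nov has 30 days: +30 → Dec 1, 1989 (92 left).
Dec has 31 days: +31 → Jan 1, 1990 (61 left).
Jan has 31 days: +31 → Feb 1, 1990 (30 left).
Feb has 28 days: +28 → Mar 1, 1990 (2 left).
+2 → Mar 3, 1990.

March 3, 1990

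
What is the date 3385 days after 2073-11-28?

March 6, 2083

+365 (one year) → Nov 28, 2074 (3020 left).
+365 (one year) → Nov 28, 2075 (2655 left).
+366 (one year; includes Feb 29, 2076) → Nov 28, 2076 (2289 left).
+365 (one year) → Nov 28, 2077 (1924 left).
+365 (one year) → Nov 28, 2078 (1559 left).
+365 (one year) → Nov 28, 2079 (1194 left).
+366 (one year; includes Feb 29, 2080) → Nov 28, 2080 (828 left).
+365 (one year) → Nov 28, 2081 (463 left).
+365 (one year) → Nov 28, 2082 (98 left).
Nov has 30 days: +3 → Dec 1, 2082 (95 left).
Dec has 31 days: +31 → Jan 1, 2083 (64 left).
Jan has 31 days: +31 → Feb 1, 2083 (33 left).
Feb has 28 days: +28 → Mar 1, 2083 (5 left).
+5 → Mar 6, 2083.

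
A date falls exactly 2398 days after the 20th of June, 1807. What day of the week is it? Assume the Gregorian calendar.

First find the weekday of Jun 20, 1807. Doomsday rule: the anchor day for the 1800s is Friday. For year 07: 7÷12 = 0 r 7, and 7÷4 = 1, so 0+7+1 = 8.
Friday + 8 ≡ Saturday — that's 1807's doomsday.
In June the doomsday date is Jun 6.
Jun 20 is 14 days after Jun 6; 14 mod 7 = 0, so Saturday + 0 = Saturday.
2398 mod 7 = 4, so 2398 days after a Saturday is Saturday + 4 = Wednesday.

Wednesday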